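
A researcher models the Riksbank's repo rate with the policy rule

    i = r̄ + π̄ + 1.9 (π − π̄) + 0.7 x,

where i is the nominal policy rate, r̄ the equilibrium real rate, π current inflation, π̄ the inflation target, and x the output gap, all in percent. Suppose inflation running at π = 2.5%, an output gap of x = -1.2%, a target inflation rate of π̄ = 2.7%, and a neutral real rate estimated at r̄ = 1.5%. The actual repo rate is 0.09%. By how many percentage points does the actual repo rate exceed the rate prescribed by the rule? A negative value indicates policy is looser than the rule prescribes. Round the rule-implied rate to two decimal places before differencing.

i = 1.5 + 2.7 + 1.9 × (2.5 − 2.7) + 0.7 × (-1.2)
   = 1.5 + 2.7 − 0.38 − 0.84 = 2.98
Deviation = 0.09 − 2.98 = -2.89 pp.

-2.89 pp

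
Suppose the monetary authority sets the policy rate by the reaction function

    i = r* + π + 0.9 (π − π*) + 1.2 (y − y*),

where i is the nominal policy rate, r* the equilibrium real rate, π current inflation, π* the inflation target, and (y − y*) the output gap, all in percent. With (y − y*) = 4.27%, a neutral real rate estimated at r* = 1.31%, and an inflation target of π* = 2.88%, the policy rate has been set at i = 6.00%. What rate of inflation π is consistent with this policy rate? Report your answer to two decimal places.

1.14%

Collecting π: i = r* + (1 + 0.9) π − 0.9 π* + 1.2 (y − y*)
1.9 π = 6.00 − 1.31 + 0.9 × 2.88 − 1.2 × 4.27 = 2.158
π = 2.158 / 1.9 = 1.14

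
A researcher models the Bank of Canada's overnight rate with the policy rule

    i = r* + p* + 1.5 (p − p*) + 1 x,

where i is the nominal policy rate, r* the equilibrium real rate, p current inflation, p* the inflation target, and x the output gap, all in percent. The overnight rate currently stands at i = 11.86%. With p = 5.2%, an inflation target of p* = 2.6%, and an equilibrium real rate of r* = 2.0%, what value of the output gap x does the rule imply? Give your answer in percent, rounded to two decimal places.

1 x = 11.86 − 2.0 − 2.6 − 1.5 × (5.2 − 2.6) = 3.36
x = 3.36 / 1 = 3.36

3.36%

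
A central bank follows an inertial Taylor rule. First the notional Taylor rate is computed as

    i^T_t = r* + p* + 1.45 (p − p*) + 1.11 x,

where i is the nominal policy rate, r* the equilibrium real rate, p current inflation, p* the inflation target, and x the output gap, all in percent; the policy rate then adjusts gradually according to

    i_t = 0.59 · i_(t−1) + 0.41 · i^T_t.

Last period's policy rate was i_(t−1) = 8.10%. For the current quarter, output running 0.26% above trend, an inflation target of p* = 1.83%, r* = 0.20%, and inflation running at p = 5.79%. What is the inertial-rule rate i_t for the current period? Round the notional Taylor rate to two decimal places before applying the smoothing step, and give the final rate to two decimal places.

8.08%

Output 0.26% above potential → x = 0.26.
i^T_t = 0.20 + 1.83 + 1.45 × (5.79 − 1.83) + 1.11 × 0.26
   = 0.20 + 1.83 + 5.742 + 0.2886 = 8.06
i_t = 0.59 × 8.10 + 0.41 × 8.06 = 4.779 + 3.3046 = 8.08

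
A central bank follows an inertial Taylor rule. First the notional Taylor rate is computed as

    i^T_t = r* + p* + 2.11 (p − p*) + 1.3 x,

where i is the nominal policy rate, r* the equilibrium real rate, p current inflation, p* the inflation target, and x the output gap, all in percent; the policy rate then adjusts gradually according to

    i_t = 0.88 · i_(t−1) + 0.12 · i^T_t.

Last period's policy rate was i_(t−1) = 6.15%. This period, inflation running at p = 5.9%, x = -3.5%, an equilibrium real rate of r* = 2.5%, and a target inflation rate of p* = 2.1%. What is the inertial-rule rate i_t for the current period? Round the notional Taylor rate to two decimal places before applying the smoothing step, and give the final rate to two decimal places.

i^T_t = 2.5 + 2.1 + 2.11 × (5.9 − 2.1) + 1.3 × (-3.5)
   = 2.5 + 2.1 + 8.018 − 4.55 = 8.07
i_t = 0.88 × 6.15 + 0.12 × 8.07 = 5.412 + 0.9684 = 6.38

6.38%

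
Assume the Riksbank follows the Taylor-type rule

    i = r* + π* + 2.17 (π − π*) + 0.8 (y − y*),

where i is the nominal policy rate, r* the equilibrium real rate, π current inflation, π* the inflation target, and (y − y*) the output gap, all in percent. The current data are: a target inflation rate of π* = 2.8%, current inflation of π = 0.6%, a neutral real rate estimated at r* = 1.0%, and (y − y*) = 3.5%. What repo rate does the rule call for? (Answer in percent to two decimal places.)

i = 1.0 + 2.8 + 2.17 × (0.6 − 2.8) + 0.8 × 3.5
   = 1.0 + 2.8 − 4.774 + 2.8 = 1.83

1.83%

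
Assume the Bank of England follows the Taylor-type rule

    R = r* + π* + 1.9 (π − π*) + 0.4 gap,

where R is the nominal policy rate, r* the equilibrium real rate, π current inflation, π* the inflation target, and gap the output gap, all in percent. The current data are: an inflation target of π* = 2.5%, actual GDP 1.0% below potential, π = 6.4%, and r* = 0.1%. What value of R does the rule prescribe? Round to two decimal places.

Output 1.0% below potential → gap = -1.0.
R = 0.1 + 2.5 + 1.9 × (6.4 − 2.5) + 0.4 × (-1.0)
   = 0.1 + 2.5 + 7.41 − 0.4 = 9.61

9.61%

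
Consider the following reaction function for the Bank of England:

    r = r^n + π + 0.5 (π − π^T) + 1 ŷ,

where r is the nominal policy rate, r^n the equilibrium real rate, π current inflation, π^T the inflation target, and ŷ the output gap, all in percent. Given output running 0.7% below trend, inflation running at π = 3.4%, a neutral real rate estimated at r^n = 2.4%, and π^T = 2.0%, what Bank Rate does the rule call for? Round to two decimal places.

Output 0.7% below potential → ŷ = -0.7.
r = 2.4 + 3.4 + 0.5 × (3.4 − 2.0) + 1 × (-0.7)
   = 2.4 + 3.4 + 0.7 − 0.7 = 5.80

5.80%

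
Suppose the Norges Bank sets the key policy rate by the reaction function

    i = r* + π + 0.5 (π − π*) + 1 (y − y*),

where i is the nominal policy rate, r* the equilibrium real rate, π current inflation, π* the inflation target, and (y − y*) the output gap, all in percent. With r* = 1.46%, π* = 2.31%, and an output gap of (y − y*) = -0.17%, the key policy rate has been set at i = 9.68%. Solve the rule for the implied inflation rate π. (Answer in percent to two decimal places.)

Collecting π: i = r* + (1 + 0.5) π − 0.5 π* + 1 (y − y*)
1.5 π = 9.68 − 1.46 + 0.5 × 2.31 − 1 × (-0.17) = 9.545
π = 9.545 / 1.5 = 6.36

6.36%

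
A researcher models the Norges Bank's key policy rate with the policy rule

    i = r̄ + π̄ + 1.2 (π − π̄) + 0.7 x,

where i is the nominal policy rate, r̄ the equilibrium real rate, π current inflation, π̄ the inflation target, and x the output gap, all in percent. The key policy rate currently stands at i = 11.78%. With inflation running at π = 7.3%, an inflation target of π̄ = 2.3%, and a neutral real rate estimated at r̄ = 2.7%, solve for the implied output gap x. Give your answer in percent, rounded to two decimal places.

1.11%

0.7 x = 11.78 − 2.7 − 2.3 − 1.2 × (7.3 − 2.3) = 0.78
x = 0.78 / 0.7 = 1.11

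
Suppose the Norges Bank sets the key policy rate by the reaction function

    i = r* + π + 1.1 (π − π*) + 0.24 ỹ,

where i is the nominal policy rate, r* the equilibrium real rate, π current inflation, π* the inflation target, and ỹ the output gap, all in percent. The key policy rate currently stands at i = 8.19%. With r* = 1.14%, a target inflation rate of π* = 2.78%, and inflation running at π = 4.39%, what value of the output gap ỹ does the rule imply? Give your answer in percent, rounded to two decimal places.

3.70%

0.24 ỹ = 8.19 − 1.14 − 4.39 − 1.1 × (4.39 − 2.78) = 0.889
ỹ = 0.889 / 0.24 = 3.70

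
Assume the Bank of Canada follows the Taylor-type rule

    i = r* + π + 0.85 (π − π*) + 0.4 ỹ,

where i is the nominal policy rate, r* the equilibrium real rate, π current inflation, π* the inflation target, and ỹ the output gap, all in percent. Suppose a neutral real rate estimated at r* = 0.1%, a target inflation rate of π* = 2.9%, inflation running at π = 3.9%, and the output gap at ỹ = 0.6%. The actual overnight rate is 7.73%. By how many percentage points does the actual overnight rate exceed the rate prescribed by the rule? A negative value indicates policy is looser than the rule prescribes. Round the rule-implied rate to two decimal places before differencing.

i = 0.1 + 3.9 + 0.85 × (3.9 − 2.9) + 0.4 × 0.6
   = 0.1 + 3.9 + 0.85 + 0.24 = 5.09
Deviation = 7.73 − 5.09 = 2.64 pp.

2.64 pp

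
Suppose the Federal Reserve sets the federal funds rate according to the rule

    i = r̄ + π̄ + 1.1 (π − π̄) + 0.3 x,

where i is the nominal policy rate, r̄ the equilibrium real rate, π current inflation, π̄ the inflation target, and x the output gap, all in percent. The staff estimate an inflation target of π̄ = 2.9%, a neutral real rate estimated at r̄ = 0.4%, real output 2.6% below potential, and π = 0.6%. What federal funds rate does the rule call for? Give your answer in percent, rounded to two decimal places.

Output 2.6% below potential → x = -2.6.
i = 0.4 + 2.9 + 1.1 × (0.6 − 2.9) + 0.3 × (-2.6)
   = 0.4 + 2.9 − 2.53 − 0.78 = -0.01

-0.01%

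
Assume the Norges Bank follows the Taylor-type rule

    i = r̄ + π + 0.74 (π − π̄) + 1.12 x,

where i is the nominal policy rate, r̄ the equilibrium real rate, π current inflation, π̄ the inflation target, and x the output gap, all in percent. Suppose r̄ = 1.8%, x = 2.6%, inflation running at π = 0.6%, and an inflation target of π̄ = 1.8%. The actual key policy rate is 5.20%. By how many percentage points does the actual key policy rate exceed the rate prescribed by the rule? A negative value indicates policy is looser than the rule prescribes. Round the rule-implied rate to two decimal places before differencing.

0.78 pp

i = 1.8 + 0.6 + 0.74 × (0.6 − 1.8) + 1.12 × 2.6
   = 1.8 + 0.6 − 0.888 + 2.912 = 4.42
Deviation = 5.20 − 4.42 = 0.78 pp.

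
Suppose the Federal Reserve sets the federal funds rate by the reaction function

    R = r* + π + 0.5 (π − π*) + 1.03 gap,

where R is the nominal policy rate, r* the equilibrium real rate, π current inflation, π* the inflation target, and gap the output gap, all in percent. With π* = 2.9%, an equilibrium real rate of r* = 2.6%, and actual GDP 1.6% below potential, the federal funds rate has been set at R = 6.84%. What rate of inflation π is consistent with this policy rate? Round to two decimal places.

Output 1.6% below potential → gap = -1.6.
Collecting π: R = r* + (1 + 0.5) π − 0.5 π* + 1.03 gap
1.5 π = 6.84 − 2.6 + 0.5 × 2.9 − 1.03 × (-1.6) = 7.338
π = 7.338 / 1.5 = 4.89

4.89%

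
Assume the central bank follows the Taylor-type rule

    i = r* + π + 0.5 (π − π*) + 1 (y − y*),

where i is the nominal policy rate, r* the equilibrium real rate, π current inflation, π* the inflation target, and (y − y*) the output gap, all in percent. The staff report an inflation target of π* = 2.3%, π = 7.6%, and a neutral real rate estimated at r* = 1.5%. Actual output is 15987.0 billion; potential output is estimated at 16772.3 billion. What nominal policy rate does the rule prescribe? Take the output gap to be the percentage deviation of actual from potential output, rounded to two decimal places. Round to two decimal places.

Output gap = 100 × (15987.0 − 16772.3) / 16772.3 = -4.68%.
i = 1.50 + 7.60 + 0.5 × (7.60 − 2.30) + 1 × (-4.68)
   = 1.50 + 7.6 + 2.65 − 4.68 = 7.07

7.07%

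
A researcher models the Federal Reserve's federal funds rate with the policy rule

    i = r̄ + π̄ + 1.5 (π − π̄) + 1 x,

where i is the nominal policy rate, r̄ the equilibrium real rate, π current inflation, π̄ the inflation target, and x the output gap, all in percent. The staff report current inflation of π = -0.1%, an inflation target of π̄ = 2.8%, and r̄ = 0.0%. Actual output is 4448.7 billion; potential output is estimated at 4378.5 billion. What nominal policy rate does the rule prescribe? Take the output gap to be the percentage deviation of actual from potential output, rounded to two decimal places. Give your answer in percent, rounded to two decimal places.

0.05%

Output gap = 100 × (4448.7 − 4378.5) / 4378.5 = 1.60%.
i = 0.00 + 2.80 + 1.5 × (-0.10 − 2.80) + 1 × 1.60
   = 0.00 + 2.8 − 4.35 + 1.6 = 0.05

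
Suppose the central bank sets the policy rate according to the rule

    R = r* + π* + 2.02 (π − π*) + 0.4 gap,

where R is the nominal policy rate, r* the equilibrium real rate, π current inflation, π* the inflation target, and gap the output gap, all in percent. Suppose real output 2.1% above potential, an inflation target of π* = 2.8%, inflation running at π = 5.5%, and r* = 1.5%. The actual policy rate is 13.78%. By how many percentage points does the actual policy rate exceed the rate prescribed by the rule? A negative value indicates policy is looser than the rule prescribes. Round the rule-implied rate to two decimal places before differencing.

Output 2.1% above potential → gap = 2.1.
R = 1.5 + 2.8 + 2.02 × (5.5 − 2.8) + 0.4 × 2.1
   = 1.5 + 2.8 + 5.454 + 0.84 = 10.59
Deviation = 13.78 − 10.59 = 3.19 pp.

3.19 pp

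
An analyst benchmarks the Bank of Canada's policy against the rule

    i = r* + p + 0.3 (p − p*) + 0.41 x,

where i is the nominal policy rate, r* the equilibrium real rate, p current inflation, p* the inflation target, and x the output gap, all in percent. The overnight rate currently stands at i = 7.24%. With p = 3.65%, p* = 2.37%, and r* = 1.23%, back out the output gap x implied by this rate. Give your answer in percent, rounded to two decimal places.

0.41 x = 7.24 − 1.23 − 3.65 − 0.3 × (3.65 − 2.37) = 1.976
x = 1.976 / 0.41 = 4.82

4.82%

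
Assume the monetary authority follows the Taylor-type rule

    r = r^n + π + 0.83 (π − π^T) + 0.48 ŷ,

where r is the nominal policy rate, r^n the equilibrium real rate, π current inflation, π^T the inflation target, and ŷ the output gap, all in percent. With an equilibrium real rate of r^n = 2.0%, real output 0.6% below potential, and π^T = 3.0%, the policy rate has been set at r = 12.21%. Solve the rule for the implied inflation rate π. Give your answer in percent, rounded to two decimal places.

7.10%

Output 0.6% below potential → ŷ = -0.6.
Collecting π: r = r^n + (1 + 0.83) π − 0.83 π^T + 0.48 ŷ
1.83 π = 12.21 − 2.0 + 0.83 × 3.0 − 0.48 × (-0.6) = 12.988
π = 12.988 / 1.83 = 7.10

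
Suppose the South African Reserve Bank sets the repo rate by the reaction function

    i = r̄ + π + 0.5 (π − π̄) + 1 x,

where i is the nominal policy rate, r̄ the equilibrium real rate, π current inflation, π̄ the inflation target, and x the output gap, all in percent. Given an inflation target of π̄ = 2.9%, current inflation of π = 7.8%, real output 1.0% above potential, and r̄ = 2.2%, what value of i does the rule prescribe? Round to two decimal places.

13.45%

Output 1.0% above potential → x = 1.0.
i = 2.2 + 7.8 + 0.5 × (7.8 − 2.9) + 1 × 1.0
   = 2.2 + 7.8 + 2.45 + 1 = 13.45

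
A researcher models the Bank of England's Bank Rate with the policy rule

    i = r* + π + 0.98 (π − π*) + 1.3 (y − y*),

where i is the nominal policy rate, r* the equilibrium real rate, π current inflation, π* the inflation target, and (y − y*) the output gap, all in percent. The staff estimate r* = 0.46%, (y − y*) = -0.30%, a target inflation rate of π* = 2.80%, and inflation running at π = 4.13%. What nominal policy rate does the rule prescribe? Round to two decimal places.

5.50%

i = 0.46 + 4.13 + 0.98 × (4.13 − 2.80) + 1.3 × (-0.30)
   = 0.46 + 4.13 + 1.3034 − 0.39 = 5.50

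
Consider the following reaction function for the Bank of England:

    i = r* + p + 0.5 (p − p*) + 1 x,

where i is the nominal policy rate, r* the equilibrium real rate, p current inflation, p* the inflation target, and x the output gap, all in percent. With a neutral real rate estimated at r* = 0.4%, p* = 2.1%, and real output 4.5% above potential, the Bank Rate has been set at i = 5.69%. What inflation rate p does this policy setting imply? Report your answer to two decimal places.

Output 4.5% above potential → x = 4.5.
Collecting p: i = r* + (1 + 0.5) p − 0.5 p* + 1 x
1.5 p = 5.69 − 0.4 + 0.5 × 2.1 − 1 × 4.5 = 1.84
p = 1.84 / 1.5 = 1.23

1.23%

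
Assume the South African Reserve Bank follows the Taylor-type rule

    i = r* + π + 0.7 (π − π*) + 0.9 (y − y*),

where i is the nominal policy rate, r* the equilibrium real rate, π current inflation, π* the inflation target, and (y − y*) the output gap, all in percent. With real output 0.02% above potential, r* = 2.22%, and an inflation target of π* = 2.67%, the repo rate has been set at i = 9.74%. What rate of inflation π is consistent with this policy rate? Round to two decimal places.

Output 0.02% above potential → (y − y*) = 0.02.
Collecting π: i = r* + (1 + 0.7) π − 0.7 π* + 0.9 (y − y*)
1.7 π = 9.74 − 2.22 + 0.7 × 2.67 − 0.9 × 0.02 = 9.371
π = 9.371 / 1.7 = 5.51

5.51%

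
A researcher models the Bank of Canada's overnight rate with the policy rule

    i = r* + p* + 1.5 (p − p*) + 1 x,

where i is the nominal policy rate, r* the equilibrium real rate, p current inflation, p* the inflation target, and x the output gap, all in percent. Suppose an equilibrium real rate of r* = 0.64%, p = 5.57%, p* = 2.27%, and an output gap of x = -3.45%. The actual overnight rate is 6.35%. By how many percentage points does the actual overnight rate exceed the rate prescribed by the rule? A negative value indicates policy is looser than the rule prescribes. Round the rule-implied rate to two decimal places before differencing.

i = 0.64 + 2.27 + 1.5 × (5.57 − 2.27) + 1 × (-3.45)
   = 0.64 + 2.27 + 4.95 − 3.45 = 4.41
Deviation = 6.35 − 4.41 = 1.94 pp.

1.94 pp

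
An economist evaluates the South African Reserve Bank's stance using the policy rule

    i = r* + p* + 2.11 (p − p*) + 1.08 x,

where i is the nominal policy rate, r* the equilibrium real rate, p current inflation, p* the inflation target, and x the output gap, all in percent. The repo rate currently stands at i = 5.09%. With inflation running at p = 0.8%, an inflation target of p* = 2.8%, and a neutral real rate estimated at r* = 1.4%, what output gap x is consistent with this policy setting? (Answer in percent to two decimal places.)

4.73%

1.08 x = 5.09 − 1.4 − 2.8 − 2.11 × (0.8 − 2.8) = 5.11
x = 5.11 / 1.08 = 4.73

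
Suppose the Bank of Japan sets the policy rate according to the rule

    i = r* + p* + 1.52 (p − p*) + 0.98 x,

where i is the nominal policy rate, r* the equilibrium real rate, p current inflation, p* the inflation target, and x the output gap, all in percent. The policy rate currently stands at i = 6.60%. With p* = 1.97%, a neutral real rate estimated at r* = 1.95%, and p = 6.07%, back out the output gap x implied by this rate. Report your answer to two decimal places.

-3.62%

0.98 x = 6.60 − 1.95 − 1.97 − 1.52 × (6.07 − 1.97) = -3.552
x = -3.552 / 0.98 = -3.62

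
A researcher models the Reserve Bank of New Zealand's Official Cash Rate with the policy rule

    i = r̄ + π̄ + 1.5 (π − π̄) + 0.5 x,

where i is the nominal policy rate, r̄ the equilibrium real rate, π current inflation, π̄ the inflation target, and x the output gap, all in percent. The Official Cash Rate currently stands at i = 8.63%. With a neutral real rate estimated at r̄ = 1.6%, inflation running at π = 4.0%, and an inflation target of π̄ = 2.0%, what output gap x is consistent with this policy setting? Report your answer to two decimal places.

0.5 x = 8.63 − 1.6 − 2.0 − 1.5 × (4.0 − 2.0) = 2.03
x = 2.03 / 0.5 = 4.06

4.06%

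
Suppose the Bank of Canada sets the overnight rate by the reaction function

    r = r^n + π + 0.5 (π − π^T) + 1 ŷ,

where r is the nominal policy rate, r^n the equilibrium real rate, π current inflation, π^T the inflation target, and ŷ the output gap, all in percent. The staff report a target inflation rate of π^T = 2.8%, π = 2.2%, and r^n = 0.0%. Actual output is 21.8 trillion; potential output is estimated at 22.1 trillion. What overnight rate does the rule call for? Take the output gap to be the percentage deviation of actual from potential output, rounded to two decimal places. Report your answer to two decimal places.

0.54%

Output gap = 100 × (21.8 − 22.1) / 22.1 = -1.36%.
r = 0.00 + 2.20 + 0.5 × (2.20 − 2.80) + 1 × (-1.36)
   = 0.00 + 2.2 − 0.3 − 1.36 = 0.54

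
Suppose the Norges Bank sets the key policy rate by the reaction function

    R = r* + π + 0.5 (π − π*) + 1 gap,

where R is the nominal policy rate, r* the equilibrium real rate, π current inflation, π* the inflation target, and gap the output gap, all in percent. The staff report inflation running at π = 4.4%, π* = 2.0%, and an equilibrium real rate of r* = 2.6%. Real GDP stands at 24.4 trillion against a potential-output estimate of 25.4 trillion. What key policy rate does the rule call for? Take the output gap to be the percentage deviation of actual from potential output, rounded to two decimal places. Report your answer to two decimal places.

4.26%

Output gap = 100 × (24.4 − 25.4) / 25.4 = -3.94%.
R = 2.60 + 4.40 + 0.5 × (4.40 − 2.00) + 1 × (-3.94)
   = 2.60 + 4.4 + 1.2 − 3.94 = 4.26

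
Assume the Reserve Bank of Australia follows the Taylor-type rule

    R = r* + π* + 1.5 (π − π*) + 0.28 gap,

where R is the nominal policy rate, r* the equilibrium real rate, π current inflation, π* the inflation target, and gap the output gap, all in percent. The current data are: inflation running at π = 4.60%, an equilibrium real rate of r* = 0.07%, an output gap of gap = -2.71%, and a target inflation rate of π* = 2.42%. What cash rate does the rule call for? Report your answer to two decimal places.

R = 0.07 + 2.42 + 1.5 × (4.60 − 2.42) + 0.28 × (-2.71)
   = 0.07 + 2.42 + 3.27 − 0.7588 = 5.00

5.00%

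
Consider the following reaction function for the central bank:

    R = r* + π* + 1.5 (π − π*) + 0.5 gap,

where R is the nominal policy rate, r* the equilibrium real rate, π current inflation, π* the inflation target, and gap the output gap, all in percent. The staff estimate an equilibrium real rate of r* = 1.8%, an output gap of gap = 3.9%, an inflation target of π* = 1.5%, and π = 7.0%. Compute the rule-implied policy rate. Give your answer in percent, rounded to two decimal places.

R = 1.8 + 1.5 + 1.5 × (7.0 − 1.5) + 0.5 × 3.9
   = 1.8 + 1.5 + 8.25 + 1.95 = 13.50

13.50%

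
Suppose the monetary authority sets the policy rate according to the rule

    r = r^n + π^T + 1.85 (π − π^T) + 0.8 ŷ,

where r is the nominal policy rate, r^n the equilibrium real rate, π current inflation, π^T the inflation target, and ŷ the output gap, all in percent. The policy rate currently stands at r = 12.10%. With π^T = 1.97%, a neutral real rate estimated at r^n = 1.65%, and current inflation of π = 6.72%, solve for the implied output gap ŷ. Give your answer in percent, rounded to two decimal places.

0.8 ŷ = 12.10 − 1.65 − 1.97 − 1.85 × (6.72 − 1.97) = -0.3075
ŷ = -0.3075 / 0.8 = -0.38

-0.38%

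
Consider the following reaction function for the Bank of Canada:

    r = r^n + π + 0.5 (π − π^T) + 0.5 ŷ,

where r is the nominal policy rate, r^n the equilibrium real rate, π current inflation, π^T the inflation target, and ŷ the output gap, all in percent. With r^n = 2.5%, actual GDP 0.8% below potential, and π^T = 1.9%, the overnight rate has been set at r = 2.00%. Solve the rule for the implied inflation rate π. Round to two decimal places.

Output 0.8% below potential → ŷ = -0.8.
Collecting π: r = r^n + (1 + 0.5) π − 0.5 π^T + 0.5 ŷ
1.5 π = 2.00 − 2.5 + 0.5 × 1.9 − 0.5 × (-0.8) = 0.85
π = 0.85 / 1.5 = 0.57

0.57%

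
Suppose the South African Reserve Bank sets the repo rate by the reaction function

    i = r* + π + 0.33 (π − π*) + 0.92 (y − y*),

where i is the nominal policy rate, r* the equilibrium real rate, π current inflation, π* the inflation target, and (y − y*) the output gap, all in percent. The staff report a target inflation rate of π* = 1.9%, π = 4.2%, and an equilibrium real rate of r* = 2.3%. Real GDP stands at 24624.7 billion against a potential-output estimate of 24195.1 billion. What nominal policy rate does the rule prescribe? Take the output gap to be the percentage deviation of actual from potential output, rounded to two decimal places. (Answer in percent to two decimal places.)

8.90%

Output gap = 100 × (24624.7 − 24195.1) / 24195.1 = 1.78%.
i = 2.30 + 4.20 + 0.33 × (4.20 − 1.90) + 0.92 × 1.78
   = 2.30 + 4.2 + 0.759 + 1.6376 = 8.90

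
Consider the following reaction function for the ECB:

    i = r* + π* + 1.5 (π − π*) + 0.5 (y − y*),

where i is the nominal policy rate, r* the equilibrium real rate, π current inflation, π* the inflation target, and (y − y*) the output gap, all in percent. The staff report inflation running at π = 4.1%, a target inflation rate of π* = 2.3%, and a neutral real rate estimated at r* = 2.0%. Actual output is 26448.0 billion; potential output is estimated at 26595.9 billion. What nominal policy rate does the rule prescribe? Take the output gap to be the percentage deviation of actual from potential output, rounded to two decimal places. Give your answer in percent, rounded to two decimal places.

6.72%

Output gap = 100 × (26448.0 − 26595.9) / 26595.9 = -0.56%.
i = 2.00 + 2.30 + 1.5 × (4.10 − 2.30) + 0.5 × (-0.56)
   = 2.00 + 2.3 + 2.7 − 0.28 = 6.72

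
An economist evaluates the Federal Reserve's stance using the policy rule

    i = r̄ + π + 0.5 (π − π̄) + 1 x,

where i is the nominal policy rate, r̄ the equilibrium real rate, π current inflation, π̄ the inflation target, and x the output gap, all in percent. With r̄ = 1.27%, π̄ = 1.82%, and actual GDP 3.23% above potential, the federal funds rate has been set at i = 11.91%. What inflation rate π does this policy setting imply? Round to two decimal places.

Output 3.23% above potential → x = 3.23.
Collecting π: i = r̄ + (1 + 0.5) π − 0.5 π̄ + 1 x
1.5 π = 11.91 − 1.27 + 0.5 × 1.82 − 1 × 3.23 = 8.32
π = 8.32 / 1.5 = 5.55

5.55%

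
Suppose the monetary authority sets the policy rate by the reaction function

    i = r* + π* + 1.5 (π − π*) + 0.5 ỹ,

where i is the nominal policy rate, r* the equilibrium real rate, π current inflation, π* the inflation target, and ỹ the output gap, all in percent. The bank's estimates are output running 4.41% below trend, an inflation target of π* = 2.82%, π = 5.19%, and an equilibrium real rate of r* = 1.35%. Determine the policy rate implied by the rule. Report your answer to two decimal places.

5.52%

Output 4.41% below potential → ỹ = -4.41.
i = 1.35 + 2.82 + 1.5 × (5.19 − 2.82) + 0.5 × (-4.41)
   = 1.35 + 2.82 + 3.555 − 2.205 = 5.52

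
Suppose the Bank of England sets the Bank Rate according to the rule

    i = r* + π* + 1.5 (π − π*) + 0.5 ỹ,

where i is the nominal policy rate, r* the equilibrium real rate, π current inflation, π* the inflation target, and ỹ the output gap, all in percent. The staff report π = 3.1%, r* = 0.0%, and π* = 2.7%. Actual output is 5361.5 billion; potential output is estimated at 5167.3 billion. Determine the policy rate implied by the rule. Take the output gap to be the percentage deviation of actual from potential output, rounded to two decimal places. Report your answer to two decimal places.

Output gap = 100 × (5361.5 − 5167.3) / 5167.3 = 3.76%.
i = 0.00 + 2.70 + 1.5 × (3.10 − 2.70) + 0.5 × 3.76
   = 0.00 + 2.7 + 0.6 + 1.88 = 5.18

5.18%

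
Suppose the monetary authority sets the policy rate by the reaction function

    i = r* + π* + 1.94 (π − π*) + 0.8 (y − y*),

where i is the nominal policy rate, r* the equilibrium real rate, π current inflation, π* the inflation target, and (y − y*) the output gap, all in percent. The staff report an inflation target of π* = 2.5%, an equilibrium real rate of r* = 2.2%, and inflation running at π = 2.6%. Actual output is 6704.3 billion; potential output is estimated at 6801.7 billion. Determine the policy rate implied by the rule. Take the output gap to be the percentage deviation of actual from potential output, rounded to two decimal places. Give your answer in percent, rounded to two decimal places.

3.75%

Output gap = 100 × (6704.3 − 6801.7) / 6801.7 = -1.43%.
i = 2.20 + 2.50 + 1.94 × (2.60 − 2.50) + 0.8 × (-1.43)
   = 2.20 + 2.5 + 0.194 − 1.144 = 3.75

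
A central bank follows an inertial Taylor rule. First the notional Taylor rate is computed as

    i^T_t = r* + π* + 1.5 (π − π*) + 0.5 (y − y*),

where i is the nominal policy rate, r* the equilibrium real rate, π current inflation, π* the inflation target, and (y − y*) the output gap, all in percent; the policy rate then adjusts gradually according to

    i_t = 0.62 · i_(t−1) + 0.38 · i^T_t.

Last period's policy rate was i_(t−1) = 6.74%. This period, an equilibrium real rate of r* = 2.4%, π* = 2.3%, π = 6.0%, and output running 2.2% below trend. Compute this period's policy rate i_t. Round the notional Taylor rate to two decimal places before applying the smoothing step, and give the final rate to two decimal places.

Output 2.2% below potential → (y − y*) = -2.2.
i^T_t = 2.4 + 2.3 + 1.5 × (6.0 − 2.3) + 0.5 × (-2.2)
   = 2.4 + 2.3 + 5.55 − 1.1 = 9.15
i_t = 0.62 × 6.74 + 0.38 × 9.15 = 4.1788 + 3.477 = 7.66

7.66%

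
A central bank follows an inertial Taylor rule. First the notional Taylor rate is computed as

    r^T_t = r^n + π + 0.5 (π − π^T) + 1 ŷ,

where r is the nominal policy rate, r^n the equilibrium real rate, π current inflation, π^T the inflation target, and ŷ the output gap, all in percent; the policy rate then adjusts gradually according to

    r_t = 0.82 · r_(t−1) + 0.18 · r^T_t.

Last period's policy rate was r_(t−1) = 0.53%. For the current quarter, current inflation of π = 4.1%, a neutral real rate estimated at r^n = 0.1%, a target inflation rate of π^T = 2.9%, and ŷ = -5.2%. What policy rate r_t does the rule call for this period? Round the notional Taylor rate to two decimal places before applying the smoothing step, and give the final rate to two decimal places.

0.36%

r^T_t = 0.1 + 4.1 + 0.5 × (4.1 − 2.9) + 1 × (-5.2)
   = 0.1 + 4.1 + 0.6 − 5.2 = -0.40
r_t = 0.82 × 0.53 + 0.18 × (-0.40) = 0.4346 − 0.072 = 0.36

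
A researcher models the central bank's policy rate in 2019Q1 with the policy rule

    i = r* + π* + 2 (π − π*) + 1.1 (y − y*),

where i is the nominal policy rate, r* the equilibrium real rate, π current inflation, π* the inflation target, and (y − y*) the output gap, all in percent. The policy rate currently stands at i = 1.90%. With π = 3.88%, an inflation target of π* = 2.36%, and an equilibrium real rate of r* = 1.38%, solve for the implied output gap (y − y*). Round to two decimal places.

-4.44%

1.1 (y − y*) = 1.90 − 1.38 − 2.36 − 2 × (3.88 − 2.36) = -4.88
(y − y*) = -4.88 / 1.1 = -4.44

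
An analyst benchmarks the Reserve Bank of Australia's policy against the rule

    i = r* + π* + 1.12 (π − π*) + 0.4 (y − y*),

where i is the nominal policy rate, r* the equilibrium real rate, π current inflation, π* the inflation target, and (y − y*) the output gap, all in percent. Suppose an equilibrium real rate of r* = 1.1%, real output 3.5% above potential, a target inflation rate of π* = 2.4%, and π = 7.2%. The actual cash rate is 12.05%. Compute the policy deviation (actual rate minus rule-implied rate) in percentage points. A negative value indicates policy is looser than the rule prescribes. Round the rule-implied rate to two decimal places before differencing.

Output 3.5% above potential → (y − y*) = 3.5.
i = 1.1 + 2.4 + 1.12 × (7.2 − 2.4) + 0.4 × 3.5
   = 1.1 + 2.4 + 5.376 + 1.4 = 10.28
Deviation = 12.05 − 10.28 = 1.77 pp.

1.77 pp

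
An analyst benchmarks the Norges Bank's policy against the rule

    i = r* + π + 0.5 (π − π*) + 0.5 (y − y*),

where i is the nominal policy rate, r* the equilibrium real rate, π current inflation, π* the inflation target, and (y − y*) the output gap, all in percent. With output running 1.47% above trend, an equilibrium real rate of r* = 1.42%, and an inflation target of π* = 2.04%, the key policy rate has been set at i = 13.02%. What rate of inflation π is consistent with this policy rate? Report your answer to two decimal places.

7.92%

Output 1.47% above potential → (y − y*) = 1.47.
Collecting π: i = r* + (1 + 0.5) π − 0.5 π* + 0.5 (y − y*)
1.5 π = 13.02 − 1.42 + 0.5 × 2.04 − 0.5 × 1.47 = 11.885
π = 11.885 / 1.5 = 7.92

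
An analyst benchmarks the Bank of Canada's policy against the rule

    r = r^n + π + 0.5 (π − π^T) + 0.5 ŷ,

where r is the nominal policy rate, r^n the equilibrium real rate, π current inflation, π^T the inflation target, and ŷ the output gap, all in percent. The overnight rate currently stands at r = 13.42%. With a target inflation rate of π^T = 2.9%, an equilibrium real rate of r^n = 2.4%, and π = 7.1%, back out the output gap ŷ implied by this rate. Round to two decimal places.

3.64%

0.5 ŷ = 13.42 − 2.4 − 7.1 − 0.5 × (7.1 − 2.9) = 1.82
ŷ = 1.82 / 0.5 = 3.64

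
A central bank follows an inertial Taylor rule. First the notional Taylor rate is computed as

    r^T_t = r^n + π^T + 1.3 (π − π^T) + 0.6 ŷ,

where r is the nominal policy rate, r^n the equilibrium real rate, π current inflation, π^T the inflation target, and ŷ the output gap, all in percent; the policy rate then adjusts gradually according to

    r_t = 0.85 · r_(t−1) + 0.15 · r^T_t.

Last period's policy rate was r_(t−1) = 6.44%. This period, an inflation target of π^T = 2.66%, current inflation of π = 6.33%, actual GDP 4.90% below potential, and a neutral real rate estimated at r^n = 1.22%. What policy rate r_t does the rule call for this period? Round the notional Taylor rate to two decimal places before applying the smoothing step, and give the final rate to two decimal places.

6.33%

Output 4.90% below potential → ŷ = -4.90.
r^T_t = 1.22 + 2.66 + 1.3 × (6.33 − 2.66) + 0.6 × (-4.90)
   = 1.22 + 2.66 + 4.771 − 2.94 = 5.71
r_t = 0.85 × 6.44 + 0.15 × 5.71 = 5.474 + 0.8565 = 6.33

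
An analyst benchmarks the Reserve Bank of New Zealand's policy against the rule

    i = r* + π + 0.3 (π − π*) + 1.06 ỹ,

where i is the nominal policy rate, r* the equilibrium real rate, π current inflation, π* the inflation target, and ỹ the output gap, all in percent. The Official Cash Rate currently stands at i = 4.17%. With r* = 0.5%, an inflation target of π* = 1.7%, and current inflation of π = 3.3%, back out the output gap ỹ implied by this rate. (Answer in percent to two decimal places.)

1.06 ỹ = 4.17 − 0.5 − 3.3 − 0.3 × (3.3 − 1.7) = -0.11
ỹ = -0.11 / 1.06 = -0.10

-0.10%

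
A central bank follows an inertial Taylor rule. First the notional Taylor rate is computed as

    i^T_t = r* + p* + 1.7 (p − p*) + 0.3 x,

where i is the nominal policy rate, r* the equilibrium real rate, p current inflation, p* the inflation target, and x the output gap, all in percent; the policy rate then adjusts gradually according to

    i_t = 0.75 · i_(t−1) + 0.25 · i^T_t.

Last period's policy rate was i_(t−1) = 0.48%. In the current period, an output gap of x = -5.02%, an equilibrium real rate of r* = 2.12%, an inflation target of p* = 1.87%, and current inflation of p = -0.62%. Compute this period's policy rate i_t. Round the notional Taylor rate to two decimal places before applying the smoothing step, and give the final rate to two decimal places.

-0.08%

i^T_t = 2.12 + 1.87 + 1.7 × (-0.62 − 1.87) + 0.3 × (-5.02)
   = 2.12 + 1.87 − 4.233 − 1.506 = -1.75
i_t = 0.75 × 0.48 + 0.25 × (-1.75) = 0.36 − 0.4375 = -0.08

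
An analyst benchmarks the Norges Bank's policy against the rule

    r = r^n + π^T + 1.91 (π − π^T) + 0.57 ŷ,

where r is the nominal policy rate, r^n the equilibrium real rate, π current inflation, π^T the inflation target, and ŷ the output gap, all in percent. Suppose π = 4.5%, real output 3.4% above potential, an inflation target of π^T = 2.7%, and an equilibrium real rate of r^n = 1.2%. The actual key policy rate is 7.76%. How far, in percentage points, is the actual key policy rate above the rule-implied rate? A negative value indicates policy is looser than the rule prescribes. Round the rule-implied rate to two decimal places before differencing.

-1.52 pp

Output 3.4% above potential → ŷ = 3.4.
r = 1.2 + 2.7 + 1.91 × (4.5 − 2.7) + 0.57 × 3.4
   = 1.2 + 2.7 + 3.438 + 1.938 = 9.28
Deviation = 7.76 − 9.28 = -1.52 pp.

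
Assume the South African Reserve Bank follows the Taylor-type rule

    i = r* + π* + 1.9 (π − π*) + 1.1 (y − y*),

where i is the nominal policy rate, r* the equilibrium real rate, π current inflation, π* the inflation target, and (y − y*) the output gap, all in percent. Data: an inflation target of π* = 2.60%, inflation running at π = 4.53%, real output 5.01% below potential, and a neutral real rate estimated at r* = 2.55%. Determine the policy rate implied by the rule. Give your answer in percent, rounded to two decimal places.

3.31%

Output 5.01% below potential → (y − y*) = -5.01.
i = 2.55 + 2.60 + 1.9 × (4.53 − 2.60) + 1.1 × (-5.01)
   = 2.55 + 2.6 + 3.667 − 5.511 = 3.31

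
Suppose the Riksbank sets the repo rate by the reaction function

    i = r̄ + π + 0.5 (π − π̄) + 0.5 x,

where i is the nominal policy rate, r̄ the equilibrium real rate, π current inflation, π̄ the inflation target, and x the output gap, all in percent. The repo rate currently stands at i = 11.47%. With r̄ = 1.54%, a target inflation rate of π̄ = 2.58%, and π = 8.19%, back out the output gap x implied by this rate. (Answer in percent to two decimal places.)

-2.13%

0.5 x = 11.47 − 1.54 − 8.19 − 0.5 × (8.19 − 2.58) = -1.065
x = -1.065 / 0.5 = -2.13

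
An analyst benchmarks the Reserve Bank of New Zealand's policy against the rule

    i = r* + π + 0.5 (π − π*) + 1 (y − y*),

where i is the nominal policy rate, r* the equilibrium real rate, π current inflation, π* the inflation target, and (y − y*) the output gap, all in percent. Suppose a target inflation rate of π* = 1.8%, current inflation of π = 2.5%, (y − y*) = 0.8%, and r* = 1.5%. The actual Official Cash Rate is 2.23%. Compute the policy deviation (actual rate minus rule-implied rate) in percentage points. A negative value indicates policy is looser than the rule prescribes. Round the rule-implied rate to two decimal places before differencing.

i = 1.5 + 2.5 + 0.5 × (2.5 − 1.8) + 1 × 0.8
   = 1.5 + 2.5 + 0.35 + 0.8 = 5.15
Deviation = 2.23 − 5.15 = -2.92 pp.

-2.92 pp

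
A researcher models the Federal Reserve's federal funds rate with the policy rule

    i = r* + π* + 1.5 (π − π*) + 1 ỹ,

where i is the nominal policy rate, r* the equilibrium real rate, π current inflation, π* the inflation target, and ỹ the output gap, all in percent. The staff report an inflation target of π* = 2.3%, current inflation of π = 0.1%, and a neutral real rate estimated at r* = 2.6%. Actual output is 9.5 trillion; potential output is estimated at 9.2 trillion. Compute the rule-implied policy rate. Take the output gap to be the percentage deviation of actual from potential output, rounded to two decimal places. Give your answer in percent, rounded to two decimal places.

4.86%

Output gap = 100 × (9.5 − 9.2) / 9.2 = 3.26%.
i = 2.60 + 2.30 + 1.5 × (0.10 − 2.30) + 1 × 3.26
   = 2.60 + 2.3 − 3.3 + 3.26 = 4.86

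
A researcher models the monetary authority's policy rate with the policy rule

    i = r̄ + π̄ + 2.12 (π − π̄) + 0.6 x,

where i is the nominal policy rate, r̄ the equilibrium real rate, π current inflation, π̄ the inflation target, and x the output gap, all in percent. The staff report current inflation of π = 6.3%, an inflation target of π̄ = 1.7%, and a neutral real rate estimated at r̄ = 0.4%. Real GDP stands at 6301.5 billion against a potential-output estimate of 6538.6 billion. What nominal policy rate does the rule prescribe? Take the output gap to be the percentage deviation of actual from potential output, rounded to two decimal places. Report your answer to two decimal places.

Output gap = 100 × (6301.5 − 6538.6) / 6538.6 = -3.63%.
i = 0.40 + 1.70 + 2.12 × (6.30 − 1.70) + 0.6 × (-3.63)
   = 0.40 + 1.7 + 9.752 − 2.178 = 9.67

9.67%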